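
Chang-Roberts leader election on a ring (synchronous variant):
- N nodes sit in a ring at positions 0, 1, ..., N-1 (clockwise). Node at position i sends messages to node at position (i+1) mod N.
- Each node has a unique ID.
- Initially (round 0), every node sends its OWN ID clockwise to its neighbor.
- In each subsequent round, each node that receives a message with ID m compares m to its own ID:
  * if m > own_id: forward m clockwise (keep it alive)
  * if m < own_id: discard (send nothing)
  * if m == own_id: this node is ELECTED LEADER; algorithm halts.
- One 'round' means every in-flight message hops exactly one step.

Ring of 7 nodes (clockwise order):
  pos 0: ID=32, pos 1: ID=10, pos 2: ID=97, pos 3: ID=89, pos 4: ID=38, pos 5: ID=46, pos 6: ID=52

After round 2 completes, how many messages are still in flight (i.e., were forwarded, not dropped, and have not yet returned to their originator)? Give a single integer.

Round 1: pos1(id10) recv 32: fwd; pos2(id97) recv 10: drop; pos3(id89) recv 97: fwd; pos4(id38) recv 89: fwd; pos5(id46) recv 38: drop; pos6(id52) recv 46: drop; pos0(id32) recv 52: fwd
Round 2: pos2(id97) recv 32: drop; pos4(id38) recv 97: fwd; pos5(id46) recv 89: fwd; pos1(id10) recv 52: fwd
After round 2: 3 messages still in flight

Answer: 3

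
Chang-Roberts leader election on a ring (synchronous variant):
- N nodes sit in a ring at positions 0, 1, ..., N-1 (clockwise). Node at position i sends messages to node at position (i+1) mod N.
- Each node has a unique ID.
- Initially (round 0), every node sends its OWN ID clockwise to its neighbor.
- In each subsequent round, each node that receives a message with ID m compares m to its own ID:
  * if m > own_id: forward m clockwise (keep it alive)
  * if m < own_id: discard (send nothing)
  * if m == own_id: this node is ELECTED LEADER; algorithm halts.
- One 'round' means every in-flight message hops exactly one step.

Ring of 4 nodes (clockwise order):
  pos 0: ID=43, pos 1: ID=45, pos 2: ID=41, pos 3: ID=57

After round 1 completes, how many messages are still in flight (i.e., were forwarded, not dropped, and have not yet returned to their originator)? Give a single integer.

Answer: 2

Derivation:
Round 1: pos1(id45) recv 43: drop; pos2(id41) recv 45: fwd; pos3(id57) recv 41: drop; pos0(id43) recv 57: fwd
After round 1: 2 messages still in flight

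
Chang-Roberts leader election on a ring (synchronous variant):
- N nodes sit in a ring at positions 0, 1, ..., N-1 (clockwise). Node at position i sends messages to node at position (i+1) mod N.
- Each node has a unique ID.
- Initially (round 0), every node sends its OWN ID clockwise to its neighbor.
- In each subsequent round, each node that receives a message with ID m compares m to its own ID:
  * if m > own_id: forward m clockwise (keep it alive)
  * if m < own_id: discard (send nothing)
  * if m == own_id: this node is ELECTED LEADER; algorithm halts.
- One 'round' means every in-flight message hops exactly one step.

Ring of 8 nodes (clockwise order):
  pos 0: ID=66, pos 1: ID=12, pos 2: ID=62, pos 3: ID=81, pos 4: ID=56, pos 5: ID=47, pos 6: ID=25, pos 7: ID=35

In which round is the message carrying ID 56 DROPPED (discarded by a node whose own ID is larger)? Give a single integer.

Answer: 4

Derivation:
Round 1: pos1(id12) recv 66: fwd; pos2(id62) recv 12: drop; pos3(id81) recv 62: drop; pos4(id56) recv 81: fwd; pos5(id47) recv 56: fwd; pos6(id25) recv 47: fwd; pos7(id35) recv 25: drop; pos0(id66) recv 35: drop
Round 2: pos2(id62) recv 66: fwd; pos5(id47) recv 81: fwd; pos6(id25) recv 56: fwd; pos7(id35) recv 47: fwd
Round 3: pos3(id81) recv 66: drop; pos6(id25) recv 81: fwd; pos7(id35) recv 56: fwd; pos0(id66) recv 47: drop
Round 4: pos7(id35) recv 81: fwd; pos0(id66) recv 56: drop
Round 5: pos0(id66) recv 81: fwd
Round 6: pos1(id12) recv 81: fwd
Round 7: pos2(id62) recv 81: fwd
Round 8: pos3(id81) recv 81: ELECTED
Message ID 56 originates at pos 4; dropped at pos 0 in round 4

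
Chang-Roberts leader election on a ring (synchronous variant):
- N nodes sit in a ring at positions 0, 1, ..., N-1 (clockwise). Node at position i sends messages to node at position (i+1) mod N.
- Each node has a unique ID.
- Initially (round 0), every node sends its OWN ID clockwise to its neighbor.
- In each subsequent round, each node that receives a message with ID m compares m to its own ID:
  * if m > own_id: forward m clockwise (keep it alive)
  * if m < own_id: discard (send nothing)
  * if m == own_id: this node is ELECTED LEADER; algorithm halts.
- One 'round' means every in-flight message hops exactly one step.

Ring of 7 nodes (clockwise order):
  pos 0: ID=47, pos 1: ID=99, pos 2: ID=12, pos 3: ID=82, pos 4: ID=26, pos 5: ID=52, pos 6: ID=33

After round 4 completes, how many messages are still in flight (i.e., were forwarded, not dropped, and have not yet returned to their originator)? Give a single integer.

Round 1: pos1(id99) recv 47: drop; pos2(id12) recv 99: fwd; pos3(id82) recv 12: drop; pos4(id26) recv 82: fwd; pos5(id52) recv 26: drop; pos6(id33) recv 52: fwd; pos0(id47) recv 33: drop
Round 2: pos3(id82) recv 99: fwd; pos5(id52) recv 82: fwd; pos0(id47) recv 52: fwd
Round 3: pos4(id26) recv 99: fwd; pos6(id33) recv 82: fwd; pos1(id99) recv 52: drop
Round 4: pos5(id52) recv 99: fwd; pos0(id47) recv 82: fwd
After round 4: 2 messages still in flight

Answer: 2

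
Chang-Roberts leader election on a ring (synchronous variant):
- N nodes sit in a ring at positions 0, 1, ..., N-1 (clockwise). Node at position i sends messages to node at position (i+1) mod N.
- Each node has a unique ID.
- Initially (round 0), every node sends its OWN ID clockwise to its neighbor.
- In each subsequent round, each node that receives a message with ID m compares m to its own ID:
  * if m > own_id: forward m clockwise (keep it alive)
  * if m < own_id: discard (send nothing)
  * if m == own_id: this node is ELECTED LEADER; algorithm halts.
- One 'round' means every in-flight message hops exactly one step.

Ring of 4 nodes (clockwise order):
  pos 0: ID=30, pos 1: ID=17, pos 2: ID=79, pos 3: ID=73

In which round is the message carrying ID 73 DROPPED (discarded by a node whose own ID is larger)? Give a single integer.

Round 1: pos1(id17) recv 30: fwd; pos2(id79) recv 17: drop; pos3(id73) recv 79: fwd; pos0(id30) recv 73: fwd
Round 2: pos2(id79) recv 30: drop; pos0(id30) recv 79: fwd; pos1(id17) recv 73: fwd
Round 3: pos1(id17) recv 79: fwd; pos2(id79) recv 73: drop
Round 4: pos2(id79) recv 79: ELECTED
Message ID 73 originates at pos 3; dropped at pos 2 in round 3

Answer: 3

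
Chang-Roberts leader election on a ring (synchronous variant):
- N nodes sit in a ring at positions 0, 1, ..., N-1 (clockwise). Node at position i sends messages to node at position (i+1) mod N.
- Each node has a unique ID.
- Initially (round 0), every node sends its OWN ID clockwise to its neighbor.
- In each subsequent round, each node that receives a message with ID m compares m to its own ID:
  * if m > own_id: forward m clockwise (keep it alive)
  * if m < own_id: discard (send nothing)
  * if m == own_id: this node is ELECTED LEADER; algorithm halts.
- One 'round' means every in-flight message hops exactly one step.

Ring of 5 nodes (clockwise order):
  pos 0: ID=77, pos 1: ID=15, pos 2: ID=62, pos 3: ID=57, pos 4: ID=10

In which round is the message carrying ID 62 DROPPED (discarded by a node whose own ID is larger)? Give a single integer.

Round 1: pos1(id15) recv 77: fwd; pos2(id62) recv 15: drop; pos3(id57) recv 62: fwd; pos4(id10) recv 57: fwd; pos0(id77) recv 10: drop
Round 2: pos2(id62) recv 77: fwd; pos4(id10) recv 62: fwd; pos0(id77) recv 57: drop
Round 3: pos3(id57) recv 77: fwd; pos0(id77) recv 62: drop
Round 4: pos4(id10) recv 77: fwd
Round 5: pos0(id77) recv 77: ELECTED
Message ID 62 originates at pos 2; dropped at pos 0 in round 3

Answer: 3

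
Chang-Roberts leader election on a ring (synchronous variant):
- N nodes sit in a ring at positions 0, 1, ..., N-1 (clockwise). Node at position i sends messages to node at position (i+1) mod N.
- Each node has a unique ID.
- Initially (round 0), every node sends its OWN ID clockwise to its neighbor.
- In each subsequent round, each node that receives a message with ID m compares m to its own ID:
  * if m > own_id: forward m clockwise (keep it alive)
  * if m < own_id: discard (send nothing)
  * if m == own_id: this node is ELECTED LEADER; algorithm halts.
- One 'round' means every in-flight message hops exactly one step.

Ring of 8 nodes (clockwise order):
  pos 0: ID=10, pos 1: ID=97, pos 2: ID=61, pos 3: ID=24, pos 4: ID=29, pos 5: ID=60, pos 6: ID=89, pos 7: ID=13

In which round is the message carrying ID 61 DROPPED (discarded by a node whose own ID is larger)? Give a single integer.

Round 1: pos1(id97) recv 10: drop; pos2(id61) recv 97: fwd; pos3(id24) recv 61: fwd; pos4(id29) recv 24: drop; pos5(id60) recv 29: drop; pos6(id89) recv 60: drop; pos7(id13) recv 89: fwd; pos0(id10) recv 13: fwd
Round 2: pos3(id24) recv 97: fwd; pos4(id29) recv 61: fwd; pos0(id10) recv 89: fwd; pos1(id97) recv 13: drop
Round 3: pos4(id29) recv 97: fwd; pos5(id60) recv 61: fwd; pos1(id97) recv 89: drop
Round 4: pos5(id60) recv 97: fwd; pos6(id89) recv 61: drop
Round 5: pos6(id89) recv 97: fwd
Round 6: pos7(id13) recv 97: fwd
Round 7: pos0(id10) recv 97: fwd
Round 8: pos1(id97) recv 97: ELECTED
Message ID 61 originates at pos 2; dropped at pos 6 in round 4

Answer: 4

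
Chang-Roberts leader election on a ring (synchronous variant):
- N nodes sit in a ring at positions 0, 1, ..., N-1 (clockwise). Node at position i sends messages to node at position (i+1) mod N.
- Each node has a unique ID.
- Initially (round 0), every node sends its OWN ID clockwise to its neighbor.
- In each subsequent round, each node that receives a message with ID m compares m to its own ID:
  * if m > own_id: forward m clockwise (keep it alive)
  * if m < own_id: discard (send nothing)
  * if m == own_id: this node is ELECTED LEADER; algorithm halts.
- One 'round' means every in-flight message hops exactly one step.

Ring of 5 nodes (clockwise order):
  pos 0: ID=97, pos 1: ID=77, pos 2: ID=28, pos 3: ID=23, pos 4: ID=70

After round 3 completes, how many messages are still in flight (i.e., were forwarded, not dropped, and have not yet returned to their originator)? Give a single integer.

Round 1: pos1(id77) recv 97: fwd; pos2(id28) recv 77: fwd; pos3(id23) recv 28: fwd; pos4(id70) recv 23: drop; pos0(id97) recv 70: drop
Round 2: pos2(id28) recv 97: fwd; pos3(id23) recv 77: fwd; pos4(id70) recv 28: drop
Round 3: pos3(id23) recv 97: fwd; pos4(id70) recv 77: fwd
After round 3: 2 messages still in flight

Answer: 2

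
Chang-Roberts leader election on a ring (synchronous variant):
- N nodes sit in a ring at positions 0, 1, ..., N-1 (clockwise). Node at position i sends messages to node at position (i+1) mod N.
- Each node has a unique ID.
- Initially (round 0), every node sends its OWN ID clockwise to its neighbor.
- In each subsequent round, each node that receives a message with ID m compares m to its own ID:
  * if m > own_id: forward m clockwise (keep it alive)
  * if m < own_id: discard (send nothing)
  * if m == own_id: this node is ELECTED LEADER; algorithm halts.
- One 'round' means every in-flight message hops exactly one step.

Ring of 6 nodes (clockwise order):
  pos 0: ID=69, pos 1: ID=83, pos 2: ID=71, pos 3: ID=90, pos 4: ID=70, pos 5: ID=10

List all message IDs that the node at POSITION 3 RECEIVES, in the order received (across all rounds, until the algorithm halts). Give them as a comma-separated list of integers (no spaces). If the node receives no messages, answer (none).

Answer: 71,83,90

Derivation:
Round 1: pos1(id83) recv 69: drop; pos2(id71) recv 83: fwd; pos3(id90) recv 71: drop; pos4(id70) recv 90: fwd; pos5(id10) recv 70: fwd; pos0(id69) recv 10: drop
Round 2: pos3(id90) recv 83: drop; pos5(id10) recv 90: fwd; pos0(id69) recv 70: fwd
Round 3: pos0(id69) recv 90: fwd; pos1(id83) recv 70: drop
Round 4: pos1(id83) recv 90: fwd
Round 5: pos2(id71) recv 90: fwd
Round 6: pos3(id90) recv 90: ELECTED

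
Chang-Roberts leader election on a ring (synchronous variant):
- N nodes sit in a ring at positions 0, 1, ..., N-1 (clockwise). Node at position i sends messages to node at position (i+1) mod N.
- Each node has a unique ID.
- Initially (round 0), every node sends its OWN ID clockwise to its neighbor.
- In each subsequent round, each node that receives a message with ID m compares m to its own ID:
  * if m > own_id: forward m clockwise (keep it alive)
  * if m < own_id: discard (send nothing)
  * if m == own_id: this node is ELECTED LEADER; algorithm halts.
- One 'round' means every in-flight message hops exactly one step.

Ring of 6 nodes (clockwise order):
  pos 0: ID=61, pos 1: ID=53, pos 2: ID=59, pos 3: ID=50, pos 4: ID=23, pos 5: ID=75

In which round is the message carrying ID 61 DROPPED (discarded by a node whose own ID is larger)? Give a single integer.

Round 1: pos1(id53) recv 61: fwd; pos2(id59) recv 53: drop; pos3(id50) recv 59: fwd; pos4(id23) recv 50: fwd; pos5(id75) recv 23: drop; pos0(id61) recv 75: fwd
Round 2: pos2(id59) recv 61: fwd; pos4(id23) recv 59: fwd; pos5(id75) recv 50: drop; pos1(id53) recv 75: fwd
Round 3: pos3(id50) recv 61: fwd; pos5(id75) recv 59: drop; pos2(id59) recv 75: fwd
Round 4: pos4(id23) recv 61: fwd; pos3(id50) recv 75: fwd
Round 5: pos5(id75) recv 61: drop; pos4(id23) recv 75: fwd
Round 6: pos5(id75) recv 75: ELECTED
Message ID 61 originates at pos 0; dropped at pos 5 in round 5

Answer: 5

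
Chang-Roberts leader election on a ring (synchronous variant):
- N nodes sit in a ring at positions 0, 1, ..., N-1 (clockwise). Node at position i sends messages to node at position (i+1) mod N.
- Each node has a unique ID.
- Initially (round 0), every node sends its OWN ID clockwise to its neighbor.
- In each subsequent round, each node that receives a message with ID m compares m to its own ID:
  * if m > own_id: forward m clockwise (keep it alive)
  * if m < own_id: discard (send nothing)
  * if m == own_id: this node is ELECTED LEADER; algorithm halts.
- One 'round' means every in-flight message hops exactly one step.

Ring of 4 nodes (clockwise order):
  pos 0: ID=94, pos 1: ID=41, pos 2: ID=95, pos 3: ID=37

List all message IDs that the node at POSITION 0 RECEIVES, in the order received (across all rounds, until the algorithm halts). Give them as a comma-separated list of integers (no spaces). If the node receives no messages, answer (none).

Answer: 37,95

Derivation:
Round 1: pos1(id41) recv 94: fwd; pos2(id95) recv 41: drop; pos3(id37) recv 95: fwd; pos0(id94) recv 37: drop
Round 2: pos2(id95) recv 94: drop; pos0(id94) recv 95: fwd
Round 3: pos1(id41) recv 95: fwd
Round 4: pos2(id95) recv 95: ELECTED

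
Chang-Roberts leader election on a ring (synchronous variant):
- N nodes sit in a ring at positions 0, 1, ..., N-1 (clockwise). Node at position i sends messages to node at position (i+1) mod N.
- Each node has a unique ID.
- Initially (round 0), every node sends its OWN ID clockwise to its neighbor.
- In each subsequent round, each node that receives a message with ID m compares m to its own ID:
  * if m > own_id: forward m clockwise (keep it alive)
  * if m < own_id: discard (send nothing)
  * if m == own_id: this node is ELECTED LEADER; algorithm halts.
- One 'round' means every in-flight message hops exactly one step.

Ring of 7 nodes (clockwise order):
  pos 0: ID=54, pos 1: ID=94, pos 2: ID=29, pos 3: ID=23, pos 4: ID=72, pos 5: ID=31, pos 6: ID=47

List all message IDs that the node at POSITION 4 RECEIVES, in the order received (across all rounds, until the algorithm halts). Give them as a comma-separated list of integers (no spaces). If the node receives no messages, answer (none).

Round 1: pos1(id94) recv 54: drop; pos2(id29) recv 94: fwd; pos3(id23) recv 29: fwd; pos4(id72) recv 23: drop; pos5(id31) recv 72: fwd; pos6(id47) recv 31: drop; pos0(id54) recv 47: drop
Round 2: pos3(id23) recv 94: fwd; pos4(id72) recv 29: drop; pos6(id47) recv 72: fwd
Round 3: pos4(id72) recv 94: fwd; pos0(id54) recv 72: fwd
Round 4: pos5(id31) recv 94: fwd; pos1(id94) recv 72: drop
Round 5: pos6(id47) recv 94: fwd
Round 6: pos0(id54) recv 94: fwd
Round 7: pos1(id94) recv 94: ELECTED

Answer: 23,29,94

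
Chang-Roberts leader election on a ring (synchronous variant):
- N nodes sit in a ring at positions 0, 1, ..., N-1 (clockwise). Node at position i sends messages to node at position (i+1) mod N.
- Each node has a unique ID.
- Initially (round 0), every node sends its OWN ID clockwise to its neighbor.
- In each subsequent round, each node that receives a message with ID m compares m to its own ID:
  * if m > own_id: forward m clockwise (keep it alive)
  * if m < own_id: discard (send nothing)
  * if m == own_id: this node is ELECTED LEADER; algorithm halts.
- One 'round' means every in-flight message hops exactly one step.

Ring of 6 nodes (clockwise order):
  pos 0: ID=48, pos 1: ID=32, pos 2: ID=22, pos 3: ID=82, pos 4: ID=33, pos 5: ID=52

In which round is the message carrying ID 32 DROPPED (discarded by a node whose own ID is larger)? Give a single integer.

Round 1: pos1(id32) recv 48: fwd; pos2(id22) recv 32: fwd; pos3(id82) recv 22: drop; pos4(id33) recv 82: fwd; pos5(id52) recv 33: drop; pos0(id48) recv 52: fwd
Round 2: pos2(id22) recv 48: fwd; pos3(id82) recv 32: drop; pos5(id52) recv 82: fwd; pos1(id32) recv 52: fwd
Round 3: pos3(id82) recv 48: drop; pos0(id48) recv 82: fwd; pos2(id22) recv 52: fwd
Round 4: pos1(id32) recv 82: fwd; pos3(id82) recv 52: drop
Round 5: pos2(id22) recv 82: fwd
Round 6: pos3(id82) recv 82: ELECTED
Message ID 32 originates at pos 1; dropped at pos 3 in round 2

Answer: 2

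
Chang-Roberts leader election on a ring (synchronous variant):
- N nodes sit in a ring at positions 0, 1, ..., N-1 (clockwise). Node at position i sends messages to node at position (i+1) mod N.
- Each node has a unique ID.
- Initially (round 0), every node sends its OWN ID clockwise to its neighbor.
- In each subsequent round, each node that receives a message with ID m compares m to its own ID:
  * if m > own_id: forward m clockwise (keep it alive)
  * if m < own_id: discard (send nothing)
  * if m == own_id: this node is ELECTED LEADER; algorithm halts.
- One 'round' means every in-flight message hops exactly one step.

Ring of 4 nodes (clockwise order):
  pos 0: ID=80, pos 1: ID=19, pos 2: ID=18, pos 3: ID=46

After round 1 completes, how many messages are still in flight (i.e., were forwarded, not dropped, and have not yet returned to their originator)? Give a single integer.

Round 1: pos1(id19) recv 80: fwd; pos2(id18) recv 19: fwd; pos3(id46) recv 18: drop; pos0(id80) recv 46: drop
After round 1: 2 messages still in flight

Answer: 2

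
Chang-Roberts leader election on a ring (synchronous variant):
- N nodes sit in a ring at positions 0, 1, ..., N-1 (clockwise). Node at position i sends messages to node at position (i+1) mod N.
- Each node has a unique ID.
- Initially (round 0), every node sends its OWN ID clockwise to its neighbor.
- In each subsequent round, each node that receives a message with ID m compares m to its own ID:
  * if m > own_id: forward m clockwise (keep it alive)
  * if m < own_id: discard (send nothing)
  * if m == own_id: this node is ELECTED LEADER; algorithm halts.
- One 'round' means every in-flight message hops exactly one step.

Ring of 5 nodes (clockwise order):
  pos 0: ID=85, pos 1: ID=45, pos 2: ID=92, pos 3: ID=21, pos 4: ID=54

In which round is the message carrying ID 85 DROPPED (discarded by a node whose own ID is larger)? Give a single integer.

Round 1: pos1(id45) recv 85: fwd; pos2(id92) recv 45: drop; pos3(id21) recv 92: fwd; pos4(id54) recv 21: drop; pos0(id85) recv 54: drop
Round 2: pos2(id92) recv 85: drop; pos4(id54) recv 92: fwd
Round 3: pos0(id85) recv 92: fwd
Round 4: pos1(id45) recv 92: fwd
Round 5: pos2(id92) recv 92: ELECTED
Message ID 85 originates at pos 0; dropped at pos 2 in round 2

Answer: 2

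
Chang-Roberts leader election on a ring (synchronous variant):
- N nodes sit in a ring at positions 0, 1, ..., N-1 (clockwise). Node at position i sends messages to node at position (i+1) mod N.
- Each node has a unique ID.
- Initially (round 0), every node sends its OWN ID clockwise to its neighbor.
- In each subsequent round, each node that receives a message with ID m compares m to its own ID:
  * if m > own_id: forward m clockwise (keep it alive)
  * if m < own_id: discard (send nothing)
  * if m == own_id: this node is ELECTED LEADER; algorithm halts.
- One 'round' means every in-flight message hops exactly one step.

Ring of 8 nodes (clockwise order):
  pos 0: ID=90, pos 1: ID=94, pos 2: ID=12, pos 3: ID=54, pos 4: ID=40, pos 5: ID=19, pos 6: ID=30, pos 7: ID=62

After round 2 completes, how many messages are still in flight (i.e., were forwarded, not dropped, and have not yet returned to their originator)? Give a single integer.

Answer: 3

Derivation:
Round 1: pos1(id94) recv 90: drop; pos2(id12) recv 94: fwd; pos3(id54) recv 12: drop; pos4(id40) recv 54: fwd; pos5(id19) recv 40: fwd; pos6(id30) recv 19: drop; pos7(id62) recv 30: drop; pos0(id90) recv 62: drop
Round 2: pos3(id54) recv 94: fwd; pos5(id19) recv 54: fwd; pos6(id30) recv 40: fwd
After round 2: 3 messages still in flight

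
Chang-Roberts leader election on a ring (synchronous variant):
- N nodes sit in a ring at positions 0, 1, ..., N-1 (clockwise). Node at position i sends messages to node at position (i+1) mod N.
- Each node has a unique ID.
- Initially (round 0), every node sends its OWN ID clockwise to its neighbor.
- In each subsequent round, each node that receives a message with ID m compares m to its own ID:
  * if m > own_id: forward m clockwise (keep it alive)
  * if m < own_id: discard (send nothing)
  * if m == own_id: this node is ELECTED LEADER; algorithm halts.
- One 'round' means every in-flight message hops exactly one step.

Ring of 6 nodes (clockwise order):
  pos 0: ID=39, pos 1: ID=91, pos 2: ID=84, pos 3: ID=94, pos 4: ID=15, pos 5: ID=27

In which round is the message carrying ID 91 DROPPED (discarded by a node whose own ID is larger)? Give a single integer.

Round 1: pos1(id91) recv 39: drop; pos2(id84) recv 91: fwd; pos3(id94) recv 84: drop; pos4(id15) recv 94: fwd; pos5(id27) recv 15: drop; pos0(id39) recv 27: drop
Round 2: pos3(id94) recv 91: drop; pos5(id27) recv 94: fwd
Round 3: pos0(id39) recv 94: fwd
Round 4: pos1(id91) recv 94: fwd
Round 5: pos2(id84) recv 94: fwd
Round 6: pos3(id94) recv 94: ELECTED
Message ID 91 originates at pos 1; dropped at pos 3 in round 2

Answer: 2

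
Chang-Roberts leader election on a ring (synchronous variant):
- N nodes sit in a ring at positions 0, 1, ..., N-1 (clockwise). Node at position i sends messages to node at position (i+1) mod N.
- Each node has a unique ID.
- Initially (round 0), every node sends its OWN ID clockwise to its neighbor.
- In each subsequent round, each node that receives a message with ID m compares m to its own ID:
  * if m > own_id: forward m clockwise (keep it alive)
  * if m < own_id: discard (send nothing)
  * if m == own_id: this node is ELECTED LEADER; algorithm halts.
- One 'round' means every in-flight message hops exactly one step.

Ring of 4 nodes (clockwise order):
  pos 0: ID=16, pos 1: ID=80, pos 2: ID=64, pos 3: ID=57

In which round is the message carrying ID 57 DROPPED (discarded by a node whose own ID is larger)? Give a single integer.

Round 1: pos1(id80) recv 16: drop; pos2(id64) recv 80: fwd; pos3(id57) recv 64: fwd; pos0(id16) recv 57: fwd
Round 2: pos3(id57) recv 80: fwd; pos0(id16) recv 64: fwd; pos1(id80) recv 57: drop
Round 3: pos0(id16) recv 80: fwd; pos1(id80) recv 64: drop
Round 4: pos1(id80) recv 80: ELECTED
Message ID 57 originates at pos 3; dropped at pos 1 in round 2

Answer: 2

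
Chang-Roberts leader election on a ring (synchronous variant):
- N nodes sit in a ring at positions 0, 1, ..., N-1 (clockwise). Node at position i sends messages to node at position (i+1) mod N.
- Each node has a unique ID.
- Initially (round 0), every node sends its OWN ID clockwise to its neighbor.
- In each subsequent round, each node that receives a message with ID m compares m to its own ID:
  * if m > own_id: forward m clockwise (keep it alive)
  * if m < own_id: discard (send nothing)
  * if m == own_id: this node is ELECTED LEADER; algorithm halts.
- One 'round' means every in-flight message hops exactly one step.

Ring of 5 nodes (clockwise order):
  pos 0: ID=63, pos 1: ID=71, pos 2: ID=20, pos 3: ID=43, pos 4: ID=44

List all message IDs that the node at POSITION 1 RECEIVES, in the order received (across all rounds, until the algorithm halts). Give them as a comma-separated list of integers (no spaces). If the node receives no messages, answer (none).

Answer: 63,71

Derivation:
Round 1: pos1(id71) recv 63: drop; pos2(id20) recv 71: fwd; pos3(id43) recv 20: drop; pos4(id44) recv 43: drop; pos0(id63) recv 44: drop
Round 2: pos3(id43) recv 71: fwd
Round 3: pos4(id44) recv 71: fwd
Round 4: pos0(id63) recv 71: fwd
Round 5: pos1(id71) recv 71: ELECTED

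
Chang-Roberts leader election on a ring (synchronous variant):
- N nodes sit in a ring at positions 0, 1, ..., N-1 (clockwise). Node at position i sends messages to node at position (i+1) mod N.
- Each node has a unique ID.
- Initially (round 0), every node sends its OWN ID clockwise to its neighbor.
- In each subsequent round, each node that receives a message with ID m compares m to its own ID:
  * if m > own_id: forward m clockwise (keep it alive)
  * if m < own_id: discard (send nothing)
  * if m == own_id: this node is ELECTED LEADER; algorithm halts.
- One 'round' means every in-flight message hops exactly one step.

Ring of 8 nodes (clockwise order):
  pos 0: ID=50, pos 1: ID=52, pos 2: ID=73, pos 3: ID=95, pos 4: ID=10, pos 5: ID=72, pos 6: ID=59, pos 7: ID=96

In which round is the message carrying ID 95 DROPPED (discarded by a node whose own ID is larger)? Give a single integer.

Round 1: pos1(id52) recv 50: drop; pos2(id73) recv 52: drop; pos3(id95) recv 73: drop; pos4(id10) recv 95: fwd; pos5(id72) recv 10: drop; pos6(id59) recv 72: fwd; pos7(id96) recv 59: drop; pos0(id50) recv 96: fwd
Round 2: pos5(id72) recv 95: fwd; pos7(id96) recv 72: drop; pos1(id52) recv 96: fwd
Round 3: pos6(id59) recv 95: fwd; pos2(id73) recv 96: fwd
Round 4: pos7(id96) recv 95: drop; pos3(id95) recv 96: fwd
Round 5: pos4(id10) recv 96: fwd
Round 6: pos5(id72) recv 96: fwd
Round 7: pos6(id59) recv 96: fwd
Round 8: pos7(id96) recv 96: ELECTED
Message ID 95 originates at pos 3; dropped at pos 7 in round 4

Answer: 4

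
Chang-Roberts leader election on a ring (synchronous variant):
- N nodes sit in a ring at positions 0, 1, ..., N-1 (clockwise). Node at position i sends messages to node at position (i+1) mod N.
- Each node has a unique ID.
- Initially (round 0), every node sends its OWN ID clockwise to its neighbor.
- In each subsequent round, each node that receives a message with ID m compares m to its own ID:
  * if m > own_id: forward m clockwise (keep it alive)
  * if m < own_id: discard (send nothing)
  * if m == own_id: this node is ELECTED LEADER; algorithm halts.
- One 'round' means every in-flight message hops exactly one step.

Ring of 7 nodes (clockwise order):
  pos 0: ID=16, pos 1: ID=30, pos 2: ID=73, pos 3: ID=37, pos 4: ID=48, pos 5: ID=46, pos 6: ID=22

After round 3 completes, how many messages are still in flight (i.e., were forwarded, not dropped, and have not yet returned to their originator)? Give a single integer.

Round 1: pos1(id30) recv 16: drop; pos2(id73) recv 30: drop; pos3(id37) recv 73: fwd; pos4(id48) recv 37: drop; pos5(id46) recv 48: fwd; pos6(id22) recv 46: fwd; pos0(id16) recv 22: fwd
Round 2: pos4(id48) recv 73: fwd; pos6(id22) recv 48: fwd; pos0(id16) recv 46: fwd; pos1(id30) recv 22: drop
Round 3: pos5(id46) recv 73: fwd; pos0(id16) recv 48: fwd; pos1(id30) recv 46: fwd
After round 3: 3 messages still in flight

Answer: 3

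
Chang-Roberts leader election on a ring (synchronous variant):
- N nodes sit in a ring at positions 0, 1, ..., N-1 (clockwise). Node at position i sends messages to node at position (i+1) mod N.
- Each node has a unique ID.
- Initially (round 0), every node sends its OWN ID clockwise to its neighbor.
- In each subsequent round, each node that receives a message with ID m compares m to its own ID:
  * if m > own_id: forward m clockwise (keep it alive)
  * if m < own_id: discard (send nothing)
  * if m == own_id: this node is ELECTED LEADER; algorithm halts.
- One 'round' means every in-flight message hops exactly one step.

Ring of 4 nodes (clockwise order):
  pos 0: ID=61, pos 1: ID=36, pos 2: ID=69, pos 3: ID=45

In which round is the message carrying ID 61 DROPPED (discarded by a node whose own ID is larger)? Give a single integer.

Answer: 2

Derivation:
Round 1: pos1(id36) recv 61: fwd; pos2(id69) recv 36: drop; pos3(id45) recv 69: fwd; pos0(id61) recv 45: drop
Round 2: pos2(id69) recv 61: drop; pos0(id61) recv 69: fwd
Round 3: pos1(id36) recv 69: fwd
Round 4: pos2(id69) recv 69: ELECTED
Message ID 61 originates at pos 0; dropped at pos 2 in round 2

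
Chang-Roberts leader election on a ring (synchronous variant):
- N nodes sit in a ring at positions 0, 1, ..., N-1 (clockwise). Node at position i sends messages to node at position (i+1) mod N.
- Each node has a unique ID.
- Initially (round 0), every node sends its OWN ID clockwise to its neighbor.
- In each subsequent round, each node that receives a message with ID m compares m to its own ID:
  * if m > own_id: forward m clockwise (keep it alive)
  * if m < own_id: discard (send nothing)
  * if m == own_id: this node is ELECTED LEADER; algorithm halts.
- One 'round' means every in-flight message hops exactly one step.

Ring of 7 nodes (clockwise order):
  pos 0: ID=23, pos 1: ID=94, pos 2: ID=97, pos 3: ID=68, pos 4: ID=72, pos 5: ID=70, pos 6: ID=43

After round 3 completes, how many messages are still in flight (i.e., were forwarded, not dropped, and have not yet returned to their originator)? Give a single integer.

Round 1: pos1(id94) recv 23: drop; pos2(id97) recv 94: drop; pos3(id68) recv 97: fwd; pos4(id72) recv 68: drop; pos5(id70) recv 72: fwd; pos6(id43) recv 70: fwd; pos0(id23) recv 43: fwd
Round 2: pos4(id72) recv 97: fwd; pos6(id43) recv 72: fwd; pos0(id23) recv 70: fwd; pos1(id94) recv 43: drop
Round 3: pos5(id70) recv 97: fwd; pos0(id23) recv 72: fwd; pos1(id94) recv 70: drop
After round 3: 2 messages still in flight

Answer: 2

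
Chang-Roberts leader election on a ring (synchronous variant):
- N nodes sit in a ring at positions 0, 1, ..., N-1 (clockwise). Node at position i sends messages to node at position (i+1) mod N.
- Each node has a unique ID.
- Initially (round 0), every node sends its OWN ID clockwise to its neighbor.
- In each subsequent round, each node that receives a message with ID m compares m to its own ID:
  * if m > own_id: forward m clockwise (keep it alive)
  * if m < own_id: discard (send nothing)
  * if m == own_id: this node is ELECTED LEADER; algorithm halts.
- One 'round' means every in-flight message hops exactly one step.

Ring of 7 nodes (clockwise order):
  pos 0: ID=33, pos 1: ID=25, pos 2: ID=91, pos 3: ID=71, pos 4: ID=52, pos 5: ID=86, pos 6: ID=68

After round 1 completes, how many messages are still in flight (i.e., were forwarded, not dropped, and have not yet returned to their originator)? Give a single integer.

Round 1: pos1(id25) recv 33: fwd; pos2(id91) recv 25: drop; pos3(id71) recv 91: fwd; pos4(id52) recv 71: fwd; pos5(id86) recv 52: drop; pos6(id68) recv 86: fwd; pos0(id33) recv 68: fwd
After round 1: 5 messages still in flight

Answer: 5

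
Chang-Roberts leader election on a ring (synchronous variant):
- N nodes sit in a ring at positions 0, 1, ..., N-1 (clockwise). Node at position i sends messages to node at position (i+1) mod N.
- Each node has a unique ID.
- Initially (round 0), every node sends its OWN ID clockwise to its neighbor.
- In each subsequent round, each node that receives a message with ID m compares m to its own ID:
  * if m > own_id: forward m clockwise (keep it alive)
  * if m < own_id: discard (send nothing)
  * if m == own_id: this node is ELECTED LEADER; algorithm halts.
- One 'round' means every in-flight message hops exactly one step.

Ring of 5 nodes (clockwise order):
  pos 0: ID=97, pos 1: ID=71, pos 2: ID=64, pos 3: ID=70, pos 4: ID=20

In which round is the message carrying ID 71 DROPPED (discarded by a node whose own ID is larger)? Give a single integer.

Round 1: pos1(id71) recv 97: fwd; pos2(id64) recv 71: fwd; pos3(id70) recv 64: drop; pos4(id20) recv 70: fwd; pos0(id97) recv 20: drop
Round 2: pos2(id64) recv 97: fwd; pos3(id70) recv 71: fwd; pos0(id97) recv 70: drop
Round 3: pos3(id70) recv 97: fwd; pos4(id20) recv 71: fwd
Round 4: pos4(id20) recv 97: fwd; pos0(id97) recv 71: drop
Round 5: pos0(id97) recv 97: ELECTED
Message ID 71 originates at pos 1; dropped at pos 0 in round 4

Answer: 4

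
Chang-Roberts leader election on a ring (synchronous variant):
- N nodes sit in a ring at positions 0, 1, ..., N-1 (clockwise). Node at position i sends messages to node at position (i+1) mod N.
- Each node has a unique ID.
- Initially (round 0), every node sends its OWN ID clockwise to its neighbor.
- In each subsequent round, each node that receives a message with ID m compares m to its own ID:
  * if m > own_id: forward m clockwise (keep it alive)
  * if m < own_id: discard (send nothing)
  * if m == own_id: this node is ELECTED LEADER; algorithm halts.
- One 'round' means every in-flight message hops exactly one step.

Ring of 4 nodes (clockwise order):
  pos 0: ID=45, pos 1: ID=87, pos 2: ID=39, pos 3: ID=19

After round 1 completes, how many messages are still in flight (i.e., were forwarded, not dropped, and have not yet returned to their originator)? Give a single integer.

Round 1: pos1(id87) recv 45: drop; pos2(id39) recv 87: fwd; pos3(id19) recv 39: fwd; pos0(id45) recv 19: drop
After round 1: 2 messages still in flight

Answer: 2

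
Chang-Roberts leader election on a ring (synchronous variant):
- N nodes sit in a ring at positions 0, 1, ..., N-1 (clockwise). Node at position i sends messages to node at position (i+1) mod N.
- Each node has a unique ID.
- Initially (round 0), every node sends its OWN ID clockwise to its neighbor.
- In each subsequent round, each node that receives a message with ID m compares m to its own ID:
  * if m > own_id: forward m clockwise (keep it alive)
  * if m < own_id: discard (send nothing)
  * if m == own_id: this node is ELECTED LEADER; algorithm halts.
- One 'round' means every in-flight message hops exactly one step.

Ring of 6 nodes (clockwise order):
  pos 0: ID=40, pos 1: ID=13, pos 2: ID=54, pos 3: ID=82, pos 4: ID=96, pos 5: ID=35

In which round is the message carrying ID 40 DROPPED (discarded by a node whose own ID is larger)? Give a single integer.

Round 1: pos1(id13) recv 40: fwd; pos2(id54) recv 13: drop; pos3(id82) recv 54: drop; pos4(id96) recv 82: drop; pos5(id35) recv 96: fwd; pos0(id40) recv 35: drop
Round 2: pos2(id54) recv 40: drop; pos0(id40) recv 96: fwd
Round 3: pos1(id13) recv 96: fwd
Round 4: pos2(id54) recv 96: fwd
Round 5: pos3(id82) recv 96: fwd
Round 6: pos4(id96) recv 96: ELECTED
Message ID 40 originates at pos 0; dropped at pos 2 in round 2

Answer: 2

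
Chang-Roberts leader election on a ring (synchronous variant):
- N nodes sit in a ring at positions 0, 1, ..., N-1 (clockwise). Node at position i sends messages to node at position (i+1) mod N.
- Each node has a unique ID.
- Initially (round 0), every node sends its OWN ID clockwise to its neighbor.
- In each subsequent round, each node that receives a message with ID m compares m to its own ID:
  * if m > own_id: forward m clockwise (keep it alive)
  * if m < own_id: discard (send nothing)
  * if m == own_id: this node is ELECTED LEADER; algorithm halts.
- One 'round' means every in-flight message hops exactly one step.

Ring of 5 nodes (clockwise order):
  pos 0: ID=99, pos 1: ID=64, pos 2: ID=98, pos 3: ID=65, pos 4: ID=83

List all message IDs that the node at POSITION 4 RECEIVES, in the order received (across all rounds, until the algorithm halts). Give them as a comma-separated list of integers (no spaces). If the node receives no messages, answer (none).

Answer: 65,98,99

Derivation:
Round 1: pos1(id64) recv 99: fwd; pos2(id98) recv 64: drop; pos3(id65) recv 98: fwd; pos4(id83) recv 65: drop; pos0(id99) recv 83: drop
Round 2: pos2(id98) recv 99: fwd; pos4(id83) recv 98: fwd
Round 3: pos3(id65) recv 99: fwd; pos0(id99) recv 98: drop
Round 4: pos4(id83) recv 99: fwd
Round 5: pos0(id99) recv 99: ELECTED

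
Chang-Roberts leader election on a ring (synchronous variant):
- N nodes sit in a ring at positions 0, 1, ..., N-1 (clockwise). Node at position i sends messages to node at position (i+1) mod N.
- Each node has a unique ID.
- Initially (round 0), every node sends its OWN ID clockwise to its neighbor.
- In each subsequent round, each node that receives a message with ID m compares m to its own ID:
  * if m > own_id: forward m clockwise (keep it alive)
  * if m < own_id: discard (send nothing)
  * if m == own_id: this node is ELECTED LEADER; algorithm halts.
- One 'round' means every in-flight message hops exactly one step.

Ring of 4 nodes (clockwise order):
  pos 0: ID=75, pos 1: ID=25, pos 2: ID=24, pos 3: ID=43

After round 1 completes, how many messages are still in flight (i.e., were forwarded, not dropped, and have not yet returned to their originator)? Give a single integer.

Answer: 2

Derivation:
Round 1: pos1(id25) recv 75: fwd; pos2(id24) recv 25: fwd; pos3(id43) recv 24: drop; pos0(id75) recv 43: drop
After round 1: 2 messages still in flight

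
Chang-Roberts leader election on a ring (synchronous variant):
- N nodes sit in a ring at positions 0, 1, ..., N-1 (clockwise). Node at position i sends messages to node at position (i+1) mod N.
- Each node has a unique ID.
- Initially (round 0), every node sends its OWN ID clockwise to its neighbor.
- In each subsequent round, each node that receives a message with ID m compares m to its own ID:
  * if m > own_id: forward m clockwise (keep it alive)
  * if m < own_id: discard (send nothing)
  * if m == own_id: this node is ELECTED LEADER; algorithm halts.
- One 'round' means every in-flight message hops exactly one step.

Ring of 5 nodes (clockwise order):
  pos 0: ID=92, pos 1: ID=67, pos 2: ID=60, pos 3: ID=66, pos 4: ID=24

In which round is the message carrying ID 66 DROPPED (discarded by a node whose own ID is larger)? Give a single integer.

Answer: 2

Derivation:
Round 1: pos1(id67) recv 92: fwd; pos2(id60) recv 67: fwd; pos3(id66) recv 60: drop; pos4(id24) recv 66: fwd; pos0(id92) recv 24: drop
Round 2: pos2(id60) recv 92: fwd; pos3(id66) recv 67: fwd; pos0(id92) recv 66: drop
Round 3: pos3(id66) recv 92: fwd; pos4(id24) recv 67: fwd
Round 4: pos4(id24) recv 92: fwd; pos0(id92) recv 67: drop
Round 5: pos0(id92) recv 92: ELECTED
Message ID 66 originates at pos 3; dropped at pos 0 in round 2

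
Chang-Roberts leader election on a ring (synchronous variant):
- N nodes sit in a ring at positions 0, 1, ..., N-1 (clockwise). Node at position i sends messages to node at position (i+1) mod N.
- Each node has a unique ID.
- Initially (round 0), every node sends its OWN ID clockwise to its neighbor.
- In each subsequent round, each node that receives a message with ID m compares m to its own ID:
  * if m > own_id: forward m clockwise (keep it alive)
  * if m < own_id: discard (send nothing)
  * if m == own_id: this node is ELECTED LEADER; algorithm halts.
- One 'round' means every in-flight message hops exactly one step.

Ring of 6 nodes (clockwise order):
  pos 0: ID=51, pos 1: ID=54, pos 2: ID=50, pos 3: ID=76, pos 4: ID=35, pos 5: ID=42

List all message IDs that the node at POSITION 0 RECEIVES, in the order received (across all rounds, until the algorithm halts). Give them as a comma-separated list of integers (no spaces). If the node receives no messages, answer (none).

Round 1: pos1(id54) recv 51: drop; pos2(id50) recv 54: fwd; pos3(id76) recv 50: drop; pos4(id35) recv 76: fwd; pos5(id42) recv 35: drop; pos0(id51) recv 42: drop
Round 2: pos3(id76) recv 54: drop; pos5(id42) recv 76: fwd
Round 3: pos0(id51) recv 76: fwd
Round 4: pos1(id54) recv 76: fwd
Round 5: pos2(id50) recv 76: fwd
Round 6: pos3(id76) recv 76: ELECTED

Answer: 42,76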